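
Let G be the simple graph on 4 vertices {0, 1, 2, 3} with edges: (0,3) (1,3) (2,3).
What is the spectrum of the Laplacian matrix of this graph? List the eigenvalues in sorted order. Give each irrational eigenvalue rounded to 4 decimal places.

Each diagonal entry of L is the vertex degree and each off-diagonal entry is -1 where an edge is present, 0 otherwise; in the order [0, 1, 2, 3] the diagonal is [1, 1, 1, 3]. The multiplicity of 0 as a Laplacian eigenvalue equals the number of connected components.

[0, 1, 1, 4]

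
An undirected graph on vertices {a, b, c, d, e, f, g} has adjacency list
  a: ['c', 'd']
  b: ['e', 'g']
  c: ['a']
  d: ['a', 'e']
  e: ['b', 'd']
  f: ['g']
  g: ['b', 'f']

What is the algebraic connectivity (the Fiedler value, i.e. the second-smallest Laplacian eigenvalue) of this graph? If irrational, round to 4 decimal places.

0.1981

Reading degrees in the order [a, b, c, d, e, f, g] gives [2, 2, 1, 2, 2, 1, 2]; set D = diag(2, 2, 1, 2, 2, 1, 2) and form L = D - A. The smallest Laplacian eigenvalue is always 0. The next one, lambda_2 = 0.1981, measures how hard the graph is to disconnect: larger values mean better connectivity.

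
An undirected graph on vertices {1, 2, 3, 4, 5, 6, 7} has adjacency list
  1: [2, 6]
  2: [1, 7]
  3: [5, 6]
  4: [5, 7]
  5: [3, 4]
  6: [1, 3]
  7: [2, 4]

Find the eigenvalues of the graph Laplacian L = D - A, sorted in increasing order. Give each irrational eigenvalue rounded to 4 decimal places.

Reading degrees in the order [1, 2, 3, 4, 5, 6, 7] gives [2, 2, 2, 2, 2, 2, 2]; set D = diag(2, 2, 2, 2, 2, 2, 2) and form L = D - A. Diagonalising L (or applying a numerical eigensolver to the 7x7 matrix) gives the spectrum above. The largest eigenvalue, 3.8019, is at most the vertex count 7. There is one zero in the spectrum, matching the 1 component.

[0, 0.7530, 0.7530, 2.4450, 2.4450, 3.8019, 3.8019]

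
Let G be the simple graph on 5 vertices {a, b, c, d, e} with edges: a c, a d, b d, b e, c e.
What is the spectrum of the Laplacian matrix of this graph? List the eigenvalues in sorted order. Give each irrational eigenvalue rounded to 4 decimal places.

[0, 1.3820, 1.3820, 3.6180, 3.6180]

Each diagonal entry of L is the vertex degree and each off-diagonal entry is -1 where an edge is present, 0 otherwise; in the order [a, b, c, d, e] the diagonal is [2, 2, 2, 2, 2]. L is symmetric positive semidefinite, so every eigenvalue is real and nonnegative. The largest eigenvalue, 3.6180, is at most the vertex count 5.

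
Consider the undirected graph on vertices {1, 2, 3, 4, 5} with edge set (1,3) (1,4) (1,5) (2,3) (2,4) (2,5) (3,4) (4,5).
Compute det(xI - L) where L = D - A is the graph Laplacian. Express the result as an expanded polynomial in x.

x^5 - 16x^4 + 94x^3 - 240x^2 + 225x

Each diagonal entry of L is the vertex degree and each off-diagonal entry is -1 where an edge is present, 0 otherwise; in the order [1, 2, 3, 4, 5] the diagonal is [3, 3, 3, 4, 3]. The eigenvalues of L are [0, 3, 3, 5, 5]; the characteristic polynomial is the product of (x - lambda_i), which multiplies out to x^5 - 16x^4 + 94x^3 - 240x^2 + 225x. The constant term is 0 because L is singular (the all-ones vector lies in its kernel). The eigenvalues sum to 16, which equals trace(L) = 2|E|. By the matrix-tree theorem the graph has (1/5) * product of the nonzero eigenvalues = 45 spanning trees.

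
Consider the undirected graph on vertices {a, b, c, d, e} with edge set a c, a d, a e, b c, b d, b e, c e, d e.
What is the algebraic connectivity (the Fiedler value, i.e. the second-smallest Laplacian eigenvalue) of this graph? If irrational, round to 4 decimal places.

3

Each diagonal entry of L is the vertex degree and each off-diagonal entry is -1 where an edge is present, 0 otherwise; in the order [a, b, c, d, e] the diagonal is [3, 3, 3, 3, 4]. The sorted Laplacian eigenvalues are [0, 3, 3, 5, 5]; the algebraic connectivity is the second entry, 3.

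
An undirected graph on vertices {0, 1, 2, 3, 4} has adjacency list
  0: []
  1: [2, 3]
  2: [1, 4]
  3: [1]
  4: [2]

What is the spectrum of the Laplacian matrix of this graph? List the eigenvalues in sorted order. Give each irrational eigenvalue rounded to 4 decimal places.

Reading degrees in the order [0, 1, 2, 3, 4] gives [0, 2, 2, 1, 1]; set D = diag(0, 2, 2, 1, 1) and form L = D - A. Diagonalising L (or applying a numerical eigensolver to the 5x5 matrix) gives the spectrum above. The 2 zero eigenvalues correspond to the 2 connected components. The eigenvalues sum to 6, which equals trace(L) = 2|E|. There are 2 zeros in the spectrum, matching the 2 components.

[0, 0, 0.5858, 2, 3.4142]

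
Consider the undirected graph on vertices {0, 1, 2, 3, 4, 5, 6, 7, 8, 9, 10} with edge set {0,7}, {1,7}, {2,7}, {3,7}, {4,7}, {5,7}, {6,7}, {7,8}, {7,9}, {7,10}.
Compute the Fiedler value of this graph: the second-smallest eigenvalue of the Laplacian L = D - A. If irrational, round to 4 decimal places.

1

With the vertex order [0, 1, 2, 3, 4, 5, 6, 7, 8, 9, 10], the degrees are [1, 1, 1, 1, 1, 1, 1, 10, 1, 1, 1], giving D = diag(1, 1, 1, 1, 1, 1, 1, 10, 1, 1, 1) and L = D - A. The smallest Laplacian eigenvalue is always 0. The next one, lambda_2 = 1, measures how hard the graph is to disconnect: larger values mean better connectivity. The largest eigenvalue, 11, is at most the vertex count 11.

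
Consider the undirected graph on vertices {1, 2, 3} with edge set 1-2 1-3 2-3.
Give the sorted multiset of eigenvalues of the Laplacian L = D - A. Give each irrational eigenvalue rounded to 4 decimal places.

[0, 3, 3]

Each diagonal entry of L is the vertex degree and each off-diagonal entry is -1 where an edge is present, 0 otherwise; in the order [1, 2, 3] the diagonal is [2, 2, 2]. Diagonalising L (or applying a numerical eigensolver to the 3x3 matrix) gives the spectrum above.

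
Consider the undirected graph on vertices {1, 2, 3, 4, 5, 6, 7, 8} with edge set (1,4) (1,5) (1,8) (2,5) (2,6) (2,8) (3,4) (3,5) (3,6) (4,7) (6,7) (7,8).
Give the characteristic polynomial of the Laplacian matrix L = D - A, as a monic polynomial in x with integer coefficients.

Each diagonal entry of L is the vertex degree and each off-diagonal entry is -1 where an edge is present, 0 otherwise; in the order [1, 2, 3, 4, 5, 6, 7, 8] the diagonal is [3, 3, 3, 3, 3, 3, 3, 3]. Computing det(xI - L) by cofactor expansion (or equivalently via sum-over-permutations) gives x^8 - 24x^7 + 240x^6 - 1296x^5 + 4080x^4 - 7488x^3 + 7424x^2 - 3072x. The constant term is 0 because L is singular (the all-ones vector lies in its kernel). The eigenvalues sum to 24, which equals trace(L) = 2|E|.

x^8 - 24x^7 + 240x^6 - 1296x^5 + 4080x^4 - 7488x^3 + 7424x^2 - 3072x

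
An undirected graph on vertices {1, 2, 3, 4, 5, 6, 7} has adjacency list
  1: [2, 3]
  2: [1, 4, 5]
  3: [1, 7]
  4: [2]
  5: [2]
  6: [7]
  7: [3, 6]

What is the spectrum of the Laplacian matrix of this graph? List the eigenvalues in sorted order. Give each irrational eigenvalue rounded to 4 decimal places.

[0, 0.2254, 1, 1, 2.1859, 3.3604, 4.2283]

With the vertex order [1, 2, 3, 4, 5, 6, 7], the degrees are [2, 3, 2, 1, 1, 1, 2], giving D = diag(2, 3, 2, 1, 1, 1, 2) and L = D - A. L is symmetric positive semidefinite, so every eigenvalue is real and nonnegative. The single zero eigenvalue shows the graph is connected. The eigenvalues sum to 12, which equals trace(L) = 2|E|.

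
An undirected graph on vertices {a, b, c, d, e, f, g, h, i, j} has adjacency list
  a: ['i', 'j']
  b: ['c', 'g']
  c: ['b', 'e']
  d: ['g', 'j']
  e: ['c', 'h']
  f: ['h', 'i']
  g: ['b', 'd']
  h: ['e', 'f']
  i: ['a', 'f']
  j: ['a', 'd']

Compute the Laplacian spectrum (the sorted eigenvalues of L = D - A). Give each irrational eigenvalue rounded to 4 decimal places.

With the vertex order [a, b, c, d, e, f, g, h, i, j], the degrees are [2, 2, 2, 2, 2, 2, 2, 2, 2, 2], giving D = diag(2, 2, 2, 2, 2, 2, 2, 2, 2, 2) and L = D - A. Diagonalising L (or applying a numerical eigensolver to the 10x10 matrix) gives the spectrum above. The largest eigenvalue, 4, is at most the vertex count 10. By the matrix-tree theorem the graph has (1/10) * product of the nonzero eigenvalues = 10 spanning trees.

[0, 0.3820, 0.3820, 1.3820, 1.3820, 2.6180, 2.6180, 3.6180, 3.6180, 4]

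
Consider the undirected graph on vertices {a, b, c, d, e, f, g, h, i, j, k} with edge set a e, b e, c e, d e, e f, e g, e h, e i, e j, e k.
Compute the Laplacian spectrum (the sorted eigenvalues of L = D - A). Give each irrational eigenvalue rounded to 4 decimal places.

Reading degrees in the order [a, b, c, d, e, f, g, h, i, j, k] gives [1, 1, 1, 1, 10, 1, 1, 1, 1, 1, 1]; set D = diag(1, 1, 1, 1, 10, 1, 1, 1, 1, 1, 1) and form L = D - A. Diagonalising L (or applying a numerical eigensolver to the 11x11 matrix) gives the spectrum above. The single zero eigenvalue shows the graph is connected.

[0, 1, 1, 1, 1, 1, 1, 1, 1, 1, 11]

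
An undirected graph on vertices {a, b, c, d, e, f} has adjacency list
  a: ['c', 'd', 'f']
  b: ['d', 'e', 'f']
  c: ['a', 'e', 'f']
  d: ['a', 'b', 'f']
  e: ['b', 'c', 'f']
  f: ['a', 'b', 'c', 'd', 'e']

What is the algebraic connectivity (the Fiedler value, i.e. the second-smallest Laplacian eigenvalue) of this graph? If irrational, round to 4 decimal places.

With the vertex order [a, b, c, d, e, f], the degrees are [3, 3, 3, 3, 3, 5], giving D = diag(3, 3, 3, 3, 3, 5) and L = D - A. The smallest Laplacian eigenvalue is always 0. The next one, lambda_2 = 2.3820, measures how hard the graph is to disconnect: larger values mean better connectivity. The largest eigenvalue, 6, is at most the vertex count 6.

2.3820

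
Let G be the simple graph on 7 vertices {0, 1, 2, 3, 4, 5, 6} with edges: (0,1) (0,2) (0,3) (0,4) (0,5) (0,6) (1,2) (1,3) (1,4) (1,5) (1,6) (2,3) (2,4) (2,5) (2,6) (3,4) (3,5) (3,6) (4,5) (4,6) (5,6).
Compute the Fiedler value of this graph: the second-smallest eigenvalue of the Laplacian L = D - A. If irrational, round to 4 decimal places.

7

Each diagonal entry of L is the vertex degree and each off-diagonal entry is -1 where an edge is present, 0 otherwise; in the order [0, 1, 2, 3, 4, 5, 6] the diagonal is [6, 6, 6, 6, 6, 6, 6]. Computing the eigenvalues of L and sorting gives [0, 7, 7, 7, 7, 7, 7]. The Fiedler value lambda_2 = 7 is strictly positive, so the graph is connected. The eigenvalues sum to 42, which equals trace(L) = 2|E|. By the matrix-tree theorem the graph has (1/7) * product of the nonzero eigenvalues = 16807 spanning trees.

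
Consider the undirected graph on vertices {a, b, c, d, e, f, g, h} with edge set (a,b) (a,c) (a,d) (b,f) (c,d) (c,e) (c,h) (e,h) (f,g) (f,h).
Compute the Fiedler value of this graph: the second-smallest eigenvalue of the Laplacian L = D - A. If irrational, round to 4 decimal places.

0.5923

With the vertex order [a, b, c, d, e, f, g, h], the degrees are [3, 2, 4, 2, 2, 3, 1, 3], giving D = diag(3, 2, 4, 2, 2, 3, 1, 3) and L = D - A. The sorted Laplacian eigenvalues are [0, 0.5923, 1.1808, 1.6469, 3, 3.7593, 4.6042, 5.2165]; the algebraic connectivity is the second entry, 0.5923.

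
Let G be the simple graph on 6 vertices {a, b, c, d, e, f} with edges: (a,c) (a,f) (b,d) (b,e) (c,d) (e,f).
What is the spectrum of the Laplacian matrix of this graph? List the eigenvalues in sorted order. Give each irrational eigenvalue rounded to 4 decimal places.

[0, 1, 1, 3, 3, 4]

Each diagonal entry of L is the vertex degree and each off-diagonal entry is -1 where an edge is present, 0 otherwise; in the order [a, b, c, d, e, f] the diagonal is [2, 2, 2, 2, 2, 2]. Diagonalising L (or applying a numerical eigensolver to the 6x6 matrix) gives the spectrum above. The single zero eigenvalue shows the graph is connected. The eigenvalues sum to 12, which equals trace(L) = 2|E|.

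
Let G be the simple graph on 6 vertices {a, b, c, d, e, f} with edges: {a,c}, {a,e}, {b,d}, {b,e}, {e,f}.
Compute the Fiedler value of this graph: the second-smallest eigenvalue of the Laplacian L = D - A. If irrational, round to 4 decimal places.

Reading degrees in the order [a, b, c, d, e, f] gives [2, 2, 1, 1, 3, 1]; set D = diag(2, 2, 1, 1, 3, 1) and form L = D - A. Computing the eigenvalues of L and sorting gives [0, 0.3820, 0.6972, 2, 2.6180, 4.3028]. The Fiedler value lambda_2 = 0.3820 is strictly positive, so the graph is connected. By the matrix-tree theorem the graph has (1/6) * product of the nonzero eigenvalues = 1 spanning tree.

0.3820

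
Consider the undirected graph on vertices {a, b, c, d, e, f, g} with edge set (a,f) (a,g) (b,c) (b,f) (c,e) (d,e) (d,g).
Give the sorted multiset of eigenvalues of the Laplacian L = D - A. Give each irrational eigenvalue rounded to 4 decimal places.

[0, 0.7530, 0.7530, 2.4450, 2.4450, 3.8019, 3.8019]

Reading degrees in the order [a, b, c, d, e, f, g] gives [2, 2, 2, 2, 2, 2, 2]; set D = diag(2, 2, 2, 2, 2, 2, 2) and form L = D - A. L is symmetric positive semidefinite, so every eigenvalue is real and nonnegative. By the matrix-tree theorem the graph has (1/7) * product of the nonzero eigenvalues = 7 spanning trees.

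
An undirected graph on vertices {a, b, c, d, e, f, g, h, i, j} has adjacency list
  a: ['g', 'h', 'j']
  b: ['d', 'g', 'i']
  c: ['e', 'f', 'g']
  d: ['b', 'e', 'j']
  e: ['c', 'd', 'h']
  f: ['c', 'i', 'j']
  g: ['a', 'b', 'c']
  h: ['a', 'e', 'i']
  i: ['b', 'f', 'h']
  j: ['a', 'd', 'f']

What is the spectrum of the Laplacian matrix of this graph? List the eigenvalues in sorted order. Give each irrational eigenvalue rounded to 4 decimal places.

With the vertex order [a, b, c, d, e, f, g, h, i, j], the degrees are [3, 3, 3, 3, 3, 3, 3, 3, 3, 3], giving D = diag(3, 3, 3, 3, 3, 3, 3, 3, 3, 3) and L = D - A. Diagonalising L (or applying a numerical eigensolver to the 10x10 matrix) gives the spectrum above. The single zero eigenvalue shows the graph is connected. The largest eigenvalue, 5, is at most the vertex count 10.

[0, 2, 2, 2, 2, 2, 5, 5, 5, 5]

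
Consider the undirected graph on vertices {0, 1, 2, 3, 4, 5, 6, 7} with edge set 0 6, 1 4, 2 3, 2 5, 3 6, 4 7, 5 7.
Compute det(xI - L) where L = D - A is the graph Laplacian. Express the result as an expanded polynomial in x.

With the vertex order [0, 1, 2, 3, 4, 5, 6, 7], the degrees are [1, 1, 2, 2, 2, 2, 2, 2], giving D = diag(1, 1, 2, 2, 2, 2, 2, 2) and L = D - A. L has integer entries, so p(x) = det(xI - L) has integer coefficients. Expanding the determinant yields x^8 - 14x^7 + 78x^6 - 220x^5 + 330x^4 - 252x^3 + 84x^2 - 8x. The constant term is 0 because L is singular (the all-ones vector lies in its kernel). There is one zero in the spectrum, matching the 1 component.

x^8 - 14x^7 + 78x^6 - 220x^5 + 330x^4 - 252x^3 + 84x^2 - 8x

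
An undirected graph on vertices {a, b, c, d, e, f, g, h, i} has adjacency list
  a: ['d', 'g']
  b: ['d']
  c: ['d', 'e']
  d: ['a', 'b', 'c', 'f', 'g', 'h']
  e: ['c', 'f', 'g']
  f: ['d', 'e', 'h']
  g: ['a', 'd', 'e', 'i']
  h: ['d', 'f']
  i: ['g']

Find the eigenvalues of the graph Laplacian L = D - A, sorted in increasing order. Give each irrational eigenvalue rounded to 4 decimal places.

[0, 0.7223, 1, 1.5511, 1.6675, 2.8383, 4.0148, 4.9575, 7.2485]

With the vertex order [a, b, c, d, e, f, g, h, i], the degrees are [2, 1, 2, 6, 3, 3, 4, 2, 1], giving D = diag(2, 1, 2, 6, 3, 3, 4, 2, 1) and L = D - A. L is symmetric positive semidefinite, so every eigenvalue is real and nonnegative. The single zero eigenvalue shows the graph is connected. By the matrix-tree theorem the graph has (1/9) * product of the nonzero eigenvalues = 85 spanning trees.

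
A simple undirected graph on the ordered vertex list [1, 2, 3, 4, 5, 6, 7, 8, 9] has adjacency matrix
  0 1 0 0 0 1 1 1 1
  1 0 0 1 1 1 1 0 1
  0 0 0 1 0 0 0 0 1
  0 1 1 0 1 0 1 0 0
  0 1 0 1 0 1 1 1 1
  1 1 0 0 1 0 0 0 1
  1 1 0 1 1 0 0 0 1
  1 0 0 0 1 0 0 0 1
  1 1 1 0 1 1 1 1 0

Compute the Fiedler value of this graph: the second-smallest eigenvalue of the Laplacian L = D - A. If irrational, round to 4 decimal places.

1.7560

Each diagonal entry of L is the vertex degree and each off-diagonal entry is -1 where an edge is present, 0 otherwise; in the order [1, 2, 3, 4, 5, 6, 7, 8, 9] the diagonal is [5, 6, 2, 4, 6, 4, 5, 3, 7]. The smallest Laplacian eigenvalue is always 0. The next one, lambda_2 = 1.7560, measures how hard the graph is to disconnect: larger values mean better connectivity. The largest eigenvalue, 8.2117, is at most the vertex count 9.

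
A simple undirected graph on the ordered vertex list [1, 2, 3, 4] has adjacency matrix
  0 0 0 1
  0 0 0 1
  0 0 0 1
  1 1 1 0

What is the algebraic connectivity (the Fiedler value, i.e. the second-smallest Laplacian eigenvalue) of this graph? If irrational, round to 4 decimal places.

1

Reading degrees in the order [1, 2, 3, 4] gives [1, 1, 1, 3]; set D = diag(1, 1, 1, 3) and form L = D - A. Computing the eigenvalues of L and sorting gives [0, 1, 1, 4]. The Fiedler value lambda_2 = 1 is strictly positive, so the graph is connected.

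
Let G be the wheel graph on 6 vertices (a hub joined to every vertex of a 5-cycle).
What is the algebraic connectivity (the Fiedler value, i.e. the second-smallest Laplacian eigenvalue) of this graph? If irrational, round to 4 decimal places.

The graph has 6 vertices and degree multiset [5, 3, 3, 3, 3, 3]; D is the diagonal matrix of degrees and L = D - A. Computing the eigenvalues of L and sorting gives [0, 2.3820, 2.3820, 4.6180, 4.6180, 6]. The Fiedler value lambda_2 = 2.3820 is strictly positive, so the graph is connected. There is one zero in the spectrum, matching the 1 component. By the matrix-tree theorem the graph has (1/6) * product of the nonzero eigenvalues = 121 spanning trees.

2.3820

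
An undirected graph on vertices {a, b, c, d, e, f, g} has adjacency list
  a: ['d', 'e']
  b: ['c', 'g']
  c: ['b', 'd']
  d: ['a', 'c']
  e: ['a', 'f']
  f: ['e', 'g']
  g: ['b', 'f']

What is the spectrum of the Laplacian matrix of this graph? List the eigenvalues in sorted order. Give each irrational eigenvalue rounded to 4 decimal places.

Each diagonal entry of L is the vertex degree and each off-diagonal entry is -1 where an edge is present, 0 otherwise; in the order [a, b, c, d, e, f, g] the diagonal is [2, 2, 2, 2, 2, 2, 2]. Diagonalising L (or applying a numerical eigensolver to the 7x7 matrix) gives the spectrum above.

[0, 0.7530, 0.7530, 2.4450, 2.4450, 3.8019, 3.8019]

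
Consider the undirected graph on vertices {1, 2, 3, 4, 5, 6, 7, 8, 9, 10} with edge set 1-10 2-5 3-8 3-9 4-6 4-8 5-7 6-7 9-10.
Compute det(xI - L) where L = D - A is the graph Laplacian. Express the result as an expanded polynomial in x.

Reading degrees in the order [1, 2, 3, 4, 5, 6, 7, 8, 9, 10] gives [1, 1, 2, 2, 2, 2, 2, 2, 2, 2]; set D = diag(1, 1, 2, 2, 2, 2, 2, 2, 2, 2) and form L = D - A. Computing det(xI - L) by cofactor expansion (or equivalently via sum-over-permutations) gives x^10 - 18x^9 + 136x^8 - 560x^7 + 1365x^6 - 2002x^5 + 1716x^4 - 792x^3 + 165x^2 - 10x. The coefficient of x^9 equals -trace(L) = -18, matching the sum of degrees. The eigenvalues sum to 18, which equals trace(L) = 2|E|.

x^10 - 18x^9 + 136x^8 - 560x^7 + 1365x^6 - 2002x^5 + 1716x^4 - 792x^3 + 165x^2 - 10x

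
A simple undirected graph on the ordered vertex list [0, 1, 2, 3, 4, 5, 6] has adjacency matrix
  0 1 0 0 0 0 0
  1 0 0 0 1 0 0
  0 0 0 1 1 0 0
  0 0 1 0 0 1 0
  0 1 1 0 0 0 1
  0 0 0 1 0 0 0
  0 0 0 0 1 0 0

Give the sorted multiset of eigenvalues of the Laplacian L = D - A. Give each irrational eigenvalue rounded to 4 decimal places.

[0, 0.2603, 0.6262, 1.4055, 2.2742, 3.0996, 4.3342]

Reading degrees in the order [0, 1, 2, 3, 4, 5, 6] gives [1, 2, 2, 2, 3, 1, 1]; set D = diag(1, 2, 2, 2, 3, 1, 1) and form L = D - A. L is symmetric positive semidefinite, so every eigenvalue is real and nonnegative. The single zero eigenvalue shows the graph is connected. By the matrix-tree theorem the graph has (1/7) * product of the nonzero eigenvalues = 1 spanning tree.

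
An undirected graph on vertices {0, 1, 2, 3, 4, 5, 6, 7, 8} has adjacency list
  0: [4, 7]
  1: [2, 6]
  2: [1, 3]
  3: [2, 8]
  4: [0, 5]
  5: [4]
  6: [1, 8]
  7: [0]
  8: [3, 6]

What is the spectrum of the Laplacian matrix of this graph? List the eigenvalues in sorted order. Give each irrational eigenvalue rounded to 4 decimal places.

With the vertex order [0, 1, 2, 3, 4, 5, 6, 7, 8], the degrees are [2, 2, 2, 2, 2, 1, 2, 1, 2], giving D = diag(2, 2, 2, 2, 2, 1, 2, 1, 2) and L = D - A. Diagonalising L (or applying a numerical eigensolver to the 9x9 matrix) gives the spectrum above. The 2 zero eigenvalues correspond to the 2 connected components.

[0, 0, 0.5858, 1.3820, 1.3820, 2, 3.4142, 3.6180, 3.6180]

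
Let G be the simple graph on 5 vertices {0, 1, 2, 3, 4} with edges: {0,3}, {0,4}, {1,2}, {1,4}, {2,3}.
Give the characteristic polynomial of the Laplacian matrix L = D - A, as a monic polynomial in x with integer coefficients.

With the vertex order [0, 1, 2, 3, 4], the degrees are [2, 2, 2, 2, 2], giving D = diag(2, 2, 2, 2, 2) and L = D - A. L has integer entries, so p(x) = det(xI - L) has integer coefficients. Expanding the determinant yields x^5 - 10x^4 + 35x^3 - 50x^2 + 25x. The constant term is 0 because L is singular (the all-ones vector lies in its kernel). The largest eigenvalue, 3.6180, is at most the vertex count 5.

x^5 - 10x^4 + 35x^3 - 50x^2 + 25x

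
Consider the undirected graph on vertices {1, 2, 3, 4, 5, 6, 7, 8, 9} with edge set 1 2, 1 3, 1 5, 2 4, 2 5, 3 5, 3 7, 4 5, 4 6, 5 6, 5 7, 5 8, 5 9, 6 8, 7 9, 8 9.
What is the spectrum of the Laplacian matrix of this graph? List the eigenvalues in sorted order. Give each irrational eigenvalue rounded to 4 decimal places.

With the vertex order [1, 2, 3, 4, 5, 6, 7, 8, 9], the degrees are [3, 3, 3, 3, 8, 3, 3, 3, 3], giving D = diag(3, 3, 3, 3, 8, 3, 3, 3, 3) and L = D - A. Diagonalising L (or applying a numerical eigensolver to the 9x9 matrix) gives the spectrum above. The single zero eigenvalue shows the graph is connected. There is one zero in the spectrum, matching the 1 component.

[0, 1.5858, 1.5858, 3, 3, 4.4142, 4.4142, 5, 9]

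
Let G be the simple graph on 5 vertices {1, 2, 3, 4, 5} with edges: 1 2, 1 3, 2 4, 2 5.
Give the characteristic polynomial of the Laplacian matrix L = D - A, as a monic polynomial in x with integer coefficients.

With the vertex order [1, 2, 3, 4, 5], the degrees are [2, 3, 1, 1, 1], giving D = diag(2, 3, 1, 1, 1) and L = D - A. Computing det(xI - L) by cofactor expansion (or equivalently via sum-over-permutations) gives x^5 - 8x^4 + 20x^3 - 18x^2 + 5x. Since p(0) = det(-L) = 0, x divides p(x).

x^5 - 8x^4 + 20x^3 - 18x^2 + 5x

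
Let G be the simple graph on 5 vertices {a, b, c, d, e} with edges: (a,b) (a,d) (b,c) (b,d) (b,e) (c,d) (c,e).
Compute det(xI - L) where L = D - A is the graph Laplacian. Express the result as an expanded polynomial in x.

Each diagonal entry of L is the vertex degree and each off-diagonal entry is -1 where an edge is present, 0 otherwise; in the order [a, b, c, d, e] the diagonal is [2, 4, 3, 3, 2]. Computing det(xI - L) by cofactor expansion (or equivalently via sum-over-permutations) gives x^5 - 14x^4 + 70x^3 - 146x^2 + 105x. Since p(0) = det(-L) = 0, x divides p(x).

x^5 - 14x^4 + 70x^3 - 146x^2 + 105x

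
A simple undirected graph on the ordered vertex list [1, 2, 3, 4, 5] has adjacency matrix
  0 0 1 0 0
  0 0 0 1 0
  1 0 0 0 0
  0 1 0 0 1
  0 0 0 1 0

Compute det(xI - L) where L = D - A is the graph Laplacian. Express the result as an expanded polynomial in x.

x^5 - 6x^4 + 11x^3 - 6x^2

Reading degrees in the order [1, 2, 3, 4, 5] gives [1, 1, 1, 2, 1]; set D = diag(1, 1, 1, 2, 1) and form L = D - A. Computing det(xI - L) by cofactor expansion (or equivalently via sum-over-permutations) gives x^5 - 6x^4 + 11x^3 - 6x^2. Since p(0) = det(-L) = 0, x divides p(x). The eigenvalues sum to 6, which equals trace(L) = 2|E|.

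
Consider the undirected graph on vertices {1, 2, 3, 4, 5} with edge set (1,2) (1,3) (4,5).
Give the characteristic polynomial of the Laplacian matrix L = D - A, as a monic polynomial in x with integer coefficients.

With the vertex order [1, 2, 3, 4, 5], the degrees are [2, 1, 1, 1, 1], giving D = diag(2, 1, 1, 1, 1) and L = D - A. Computing det(xI - L) by cofactor expansion (or equivalently via sum-over-permutations) gives x^5 - 6x^4 + 11x^3 - 6x^2. The constant term is 0 because L is singular (the all-ones vector lies in its kernel). There are 2 zeros in the spectrum, matching the 2 components. The eigenvalues sum to 6, which equals trace(L) = 2|E|.

x^5 - 6x^4 + 11x^3 - 6x^2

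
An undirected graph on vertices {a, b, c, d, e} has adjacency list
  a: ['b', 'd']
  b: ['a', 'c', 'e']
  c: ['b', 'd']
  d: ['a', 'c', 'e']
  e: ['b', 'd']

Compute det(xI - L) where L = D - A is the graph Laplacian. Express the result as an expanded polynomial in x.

x^5 - 12x^4 + 51x^3 - 92x^2 + 60x

With the vertex order [a, b, c, d, e], the degrees are [2, 3, 2, 3, 2], giving D = diag(2, 3, 2, 3, 2) and L = D - A. The eigenvalues of L are [0, 2, 2, 3, 5]; the characteristic polynomial is the product of (x - lambda_i), which multiplies out to x^5 - 12x^4 + 51x^3 - 92x^2 + 60x. Since p(0) = det(-L) = 0, x divides p(x). By the matrix-tree theorem the graph has (1/5) * product of the nonzero eigenvalues = 12 spanning trees.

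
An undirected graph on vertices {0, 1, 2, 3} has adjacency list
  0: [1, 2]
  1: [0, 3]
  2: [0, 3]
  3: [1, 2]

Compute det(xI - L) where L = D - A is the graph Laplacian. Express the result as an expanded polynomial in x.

x^4 - 8x^3 + 20x^2 - 16x

With the vertex order [0, 1, 2, 3], the degrees are [2, 2, 2, 2], giving D = diag(2, 2, 2, 2) and L = D - A. The eigenvalues of L are [0, 2, 2, 4]; the characteristic polynomial is the product of (x - lambda_i), which multiplies out to x^4 - 8x^3 + 20x^2 - 16x. Since p(0) = det(-L) = 0, x divides p(x). There is one zero in the spectrum, matching the 1 component. The eigenvalues sum to 8, which equals trace(L) = 2|E|.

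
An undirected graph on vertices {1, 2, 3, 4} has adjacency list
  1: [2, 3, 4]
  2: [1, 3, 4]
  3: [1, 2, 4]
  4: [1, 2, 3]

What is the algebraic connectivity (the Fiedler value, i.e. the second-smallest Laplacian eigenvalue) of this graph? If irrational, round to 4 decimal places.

With the vertex order [1, 2, 3, 4], the degrees are [3, 3, 3, 3], giving D = diag(3, 3, 3, 3) and L = D - A. Computing the eigenvalues of L and sorting gives [0, 4, 4, 4]. The Fiedler value lambda_2 = 4 is strictly positive, so the graph is connected. The eigenvalues sum to 12, which equals trace(L) = 2|E|.

4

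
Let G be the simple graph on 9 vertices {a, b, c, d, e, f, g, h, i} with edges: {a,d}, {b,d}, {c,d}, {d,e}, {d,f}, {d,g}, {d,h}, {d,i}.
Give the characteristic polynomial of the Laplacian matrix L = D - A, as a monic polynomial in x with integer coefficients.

With the vertex order [a, b, c, d, e, f, g, h, i], the degrees are [1, 1, 1, 8, 1, 1, 1, 1, 1], giving D = diag(1, 1, 1, 8, 1, 1, 1, 1, 1) and L = D - A. L has integer entries, so p(x) = det(xI - L) has integer coefficients. Expanding the determinant yields x^9 - 16x^8 + 84x^7 - 224x^6 + 350x^5 - 336x^4 + 196x^3 - 64x^2 + 9x. The coefficient of x^8 equals -trace(L) = -16, matching the sum of degrees. There is one zero in the spectrum, matching the 1 component.

x^9 - 16x^8 + 84x^7 - 224x^6 + 350x^5 - 336x^4 + 196x^3 - 64x^2 + 9x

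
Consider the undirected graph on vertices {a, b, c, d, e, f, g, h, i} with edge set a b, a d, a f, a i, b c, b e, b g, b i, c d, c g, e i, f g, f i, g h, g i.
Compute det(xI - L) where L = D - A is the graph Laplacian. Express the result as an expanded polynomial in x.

x^9 - 30x^8 + 376x^7 - 2556x^6 + 10239x^5 - 24574x^4 + 34254x^3 - 25160x^2 + 7398x

Reading degrees in the order [a, b, c, d, e, f, g, h, i] gives [4, 5, 3, 2, 2, 3, 5, 1, 5]; set D = diag(4, 5, 3, 2, 2, 3, 5, 1, 5) and form L = D - A. L has integer entries, so p(x) = det(xI - L) has integer coefficients. Expanding the determinant yields x^9 - 30x^8 + 376x^7 - 2556x^6 + 10239x^5 - 24574x^4 + 34254x^3 - 25160x^2 + 7398x. The coefficient of x^8 equals -trace(L) = -30, matching the sum of degrees. By the matrix-tree theorem the graph has (1/9) * product of the nonzero eigenvalues = 822 spanning trees.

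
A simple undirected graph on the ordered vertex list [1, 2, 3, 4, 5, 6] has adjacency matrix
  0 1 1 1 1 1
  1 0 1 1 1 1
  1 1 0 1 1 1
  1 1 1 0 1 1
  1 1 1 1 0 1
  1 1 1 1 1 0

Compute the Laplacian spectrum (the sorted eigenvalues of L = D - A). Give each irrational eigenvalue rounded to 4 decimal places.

With the vertex order [1, 2, 3, 4, 5, 6], the degrees are [5, 5, 5, 5, 5, 5], giving D = diag(5, 5, 5, 5, 5, 5) and L = D - A. Since every row of L sums to 0, the all-ones vector is in the kernel and 0 is an eigenvalue. The largest eigenvalue, 6, is at most the vertex count 6.

[0, 6, 6, 6, 6, 6]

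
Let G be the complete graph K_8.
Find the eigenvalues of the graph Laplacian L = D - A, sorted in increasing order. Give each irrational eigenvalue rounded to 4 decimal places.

The graph has 8 vertices and degree multiset [7, 7, 7, 7, 7, 7, 7, 7]; D is the diagonal matrix of degrees and L = D - A. Since every row of L sums to 0, the all-ones vector is in the kernel and 0 is an eigenvalue. The single zero eigenvalue shows the graph is connected.

[0, 8, 8, 8, 8, 8, 8, 8]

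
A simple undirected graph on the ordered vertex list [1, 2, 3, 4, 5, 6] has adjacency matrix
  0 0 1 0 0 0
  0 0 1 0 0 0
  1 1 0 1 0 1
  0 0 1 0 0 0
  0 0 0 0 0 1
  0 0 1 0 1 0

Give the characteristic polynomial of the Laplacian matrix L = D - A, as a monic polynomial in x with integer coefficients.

x^6 - 10x^5 + 33x^4 - 46x^3 + 28x^2 - 6x

Each diagonal entry of L is the vertex degree and each off-diagonal entry is -1 where an edge is present, 0 otherwise; in the order [1, 2, 3, 4, 5, 6] the diagonal is [1, 1, 4, 1, 1, 2]. Computing det(xI - L) by cofactor expansion (or equivalently via sum-over-permutations) gives x^6 - 10x^5 + 33x^4 - 46x^3 + 28x^2 - 6x. Since p(0) = det(-L) = 0, x divides p(x).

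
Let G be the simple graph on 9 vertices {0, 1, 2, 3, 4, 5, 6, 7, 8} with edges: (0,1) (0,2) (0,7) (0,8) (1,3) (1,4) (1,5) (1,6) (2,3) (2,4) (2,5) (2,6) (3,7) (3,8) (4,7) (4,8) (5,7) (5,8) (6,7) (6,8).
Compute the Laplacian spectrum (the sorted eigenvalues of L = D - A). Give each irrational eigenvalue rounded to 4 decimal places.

With the vertex order [0, 1, 2, 3, 4, 5, 6, 7, 8], the degrees are [4, 5, 5, 4, 4, 4, 4, 5, 5], giving D = diag(4, 5, 5, 4, 4, 4, 4, 5, 5) and L = D - A. Since every row of L sums to 0, the all-ones vector is in the kernel and 0 is an eigenvalue. There is one zero in the spectrum, matching the 1 component. By the matrix-tree theorem the graph has (1/9) * product of the nonzero eigenvalues = 32000 spanning trees.

[0, 4, 4, 4, 4, 5, 5, 5, 9]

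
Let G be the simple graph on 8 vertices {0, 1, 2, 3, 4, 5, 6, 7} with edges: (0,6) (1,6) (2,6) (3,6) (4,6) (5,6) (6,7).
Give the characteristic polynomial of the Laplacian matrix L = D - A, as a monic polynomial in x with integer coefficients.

x^8 - 14x^7 + 63x^6 - 140x^5 + 175x^4 - 126x^3 + 49x^2 - 8x

Each diagonal entry of L is the vertex degree and each off-diagonal entry is -1 where an edge is present, 0 otherwise; in the order [0, 1, 2, 3, 4, 5, 6, 7] the diagonal is [1, 1, 1, 1, 1, 1, 7, 1]. L has integer entries, so p(x) = det(xI - L) has integer coefficients. Expanding the determinant yields x^8 - 14x^7 + 63x^6 - 140x^5 + 175x^4 - 126x^3 + 49x^2 - 8x. The constant term is 0 because L is singular (the all-ones vector lies in its kernel). By the matrix-tree theorem the graph has (1/8) * product of the nonzero eigenvalues = 1 spanning tree. There is one zero in the spectrum, matching the 1 component.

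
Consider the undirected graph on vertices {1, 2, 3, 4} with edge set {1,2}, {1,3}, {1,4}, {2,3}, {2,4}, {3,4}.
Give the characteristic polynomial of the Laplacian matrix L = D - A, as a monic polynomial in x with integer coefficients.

x^4 - 12x^3 + 48x^2 - 64x

Reading degrees in the order [1, 2, 3, 4] gives [3, 3, 3, 3]; set D = diag(3, 3, 3, 3) and form L = D - A. Computing det(xI - L) by cofactor expansion (or equivalently via sum-over-permutations) gives x^4 - 12x^3 + 48x^2 - 64x. The coefficient of x^3 equals -trace(L) = -12, matching the sum of degrees. By the matrix-tree theorem the graph has (1/4) * product of the nonzero eigenvalues = 16 spanning trees.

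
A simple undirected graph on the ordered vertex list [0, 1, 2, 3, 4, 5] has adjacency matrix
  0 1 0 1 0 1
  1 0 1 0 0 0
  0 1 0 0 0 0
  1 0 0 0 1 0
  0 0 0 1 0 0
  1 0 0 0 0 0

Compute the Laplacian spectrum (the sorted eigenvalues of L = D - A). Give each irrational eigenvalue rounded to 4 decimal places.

[0, 0.3820, 0.6972, 2, 2.6180, 4.3028]

Each diagonal entry of L is the vertex degree and each off-diagonal entry is -1 where an edge is present, 0 otherwise; in the order [0, 1, 2, 3, 4, 5] the diagonal is [3, 2, 1, 2, 1, 1]. L is symmetric positive semidefinite, so every eigenvalue is real and nonnegative. There is one zero in the spectrum, matching the 1 component. By the matrix-tree theorem the graph has (1/6) * product of the nonzero eigenvalues = 1 spanning tree.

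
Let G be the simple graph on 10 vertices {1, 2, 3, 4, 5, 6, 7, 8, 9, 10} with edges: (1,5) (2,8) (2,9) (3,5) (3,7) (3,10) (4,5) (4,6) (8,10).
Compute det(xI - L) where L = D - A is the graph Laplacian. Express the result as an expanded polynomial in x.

x^10 - 18x^9 + 134x^8 - 536x^7 + 1253x^6 - 1746x^5 + 1421x^4 - 636x^3 + 137x^2 - 10x

Reading degrees in the order [1, 2, 3, 4, 5, 6, 7, 8, 9, 10] gives [1, 2, 3, 2, 3, 1, 1, 2, 1, 2]; set D = diag(1, 2, 3, 2, 3, 1, 1, 2, 1, 2) and form L = D - A. Computing det(xI - L) by cofactor expansion (or equivalently via sum-over-permutations) gives x^10 - 18x^9 + 134x^8 - 536x^7 + 1253x^6 - 1746x^5 + 1421x^4 - 636x^3 + 137x^2 - 10x. The constant term is 0 because L is singular (the all-ones vector lies in its kernel). The eigenvalues sum to 18, which equals trace(L) = 2|E|.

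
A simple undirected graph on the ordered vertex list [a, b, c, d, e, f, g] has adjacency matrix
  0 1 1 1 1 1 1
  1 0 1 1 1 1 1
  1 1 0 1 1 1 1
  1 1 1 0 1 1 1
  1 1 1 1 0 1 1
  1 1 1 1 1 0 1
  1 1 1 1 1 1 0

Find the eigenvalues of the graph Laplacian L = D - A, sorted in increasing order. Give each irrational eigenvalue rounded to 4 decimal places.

[0, 7, 7, 7, 7, 7, 7]

Reading degrees in the order [a, b, c, d, e, f, g] gives [6, 6, 6, 6, 6, 6, 6]; set D = diag(6, 6, 6, 6, 6, 6, 6) and form L = D - A. L is symmetric positive semidefinite, so every eigenvalue is real and nonnegative. The single zero eigenvalue shows the graph is connected. The eigenvalues sum to 42, which equals trace(L) = 2|E|.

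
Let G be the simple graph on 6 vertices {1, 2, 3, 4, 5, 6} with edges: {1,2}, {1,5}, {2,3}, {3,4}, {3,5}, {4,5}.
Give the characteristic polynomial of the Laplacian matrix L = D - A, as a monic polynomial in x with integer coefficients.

With the vertex order [1, 2, 3, 4, 5, 6], the degrees are [2, 2, 3, 2, 3, 0], giving D = diag(2, 2, 3, 2, 3, 0) and L = D - A. L has integer entries, so p(x) = det(xI - L) has integer coefficients. Expanding the determinant yields x^6 - 12x^5 + 51x^4 - 90x^3 + 55x^2. The coefficient of x^5 equals -trace(L) = -12, matching the sum of degrees. The eigenvalues sum to 12, which equals trace(L) = 2|E|. The largest eigenvalue, 4.6180, is at most the vertex count 6.

x^6 - 12x^5 + 51x^4 - 90x^3 + 55x^2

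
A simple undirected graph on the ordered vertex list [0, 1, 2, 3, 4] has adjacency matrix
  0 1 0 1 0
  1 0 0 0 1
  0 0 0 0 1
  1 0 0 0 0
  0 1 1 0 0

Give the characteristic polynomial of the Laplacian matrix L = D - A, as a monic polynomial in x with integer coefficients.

x^5 - 8x^4 + 21x^3 - 20x^2 + 5x

Each diagonal entry of L is the vertex degree and each off-diagonal entry is -1 where an edge is present, 0 otherwise; in the order [0, 1, 2, 3, 4] the diagonal is [2, 2, 1, 1, 2]. L has integer entries, so p(x) = det(xI - L) has integer coefficients. Expanding the determinant yields x^5 - 8x^4 + 21x^3 - 20x^2 + 5x. The constant term is 0 because L is singular (the all-ones vector lies in its kernel). The eigenvalues sum to 8, which equals trace(L) = 2|E|.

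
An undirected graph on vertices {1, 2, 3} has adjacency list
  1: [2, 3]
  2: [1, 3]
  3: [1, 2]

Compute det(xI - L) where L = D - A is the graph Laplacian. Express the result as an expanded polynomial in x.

Each diagonal entry of L is the vertex degree and each off-diagonal entry is -1 where an edge is present, 0 otherwise; in the order [1, 2, 3] the diagonal is [2, 2, 2]. Computing det(xI - L) by cofactor expansion (or equivalently via sum-over-permutations) gives x^3 - 6x^2 + 9x. Since p(0) = det(-L) = 0, x divides p(x). There is one zero in the spectrum, matching the 1 component. The eigenvalues sum to 6, which equals trace(L) = 2|E|.

x^3 - 6x^2 + 9x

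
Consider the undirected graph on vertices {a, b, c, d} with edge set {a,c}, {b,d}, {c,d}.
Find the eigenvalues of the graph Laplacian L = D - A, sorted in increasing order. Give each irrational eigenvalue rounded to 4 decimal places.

[0, 0.5858, 2, 3.4142]

Reading degrees in the order [a, b, c, d] gives [1, 1, 2, 2]; set D = diag(1, 1, 2, 2) and form L = D - A. Diagonalising L (or applying a numerical eigensolver to the 4x4 matrix) gives the spectrum above. There is one zero in the spectrum, matching the 1 component.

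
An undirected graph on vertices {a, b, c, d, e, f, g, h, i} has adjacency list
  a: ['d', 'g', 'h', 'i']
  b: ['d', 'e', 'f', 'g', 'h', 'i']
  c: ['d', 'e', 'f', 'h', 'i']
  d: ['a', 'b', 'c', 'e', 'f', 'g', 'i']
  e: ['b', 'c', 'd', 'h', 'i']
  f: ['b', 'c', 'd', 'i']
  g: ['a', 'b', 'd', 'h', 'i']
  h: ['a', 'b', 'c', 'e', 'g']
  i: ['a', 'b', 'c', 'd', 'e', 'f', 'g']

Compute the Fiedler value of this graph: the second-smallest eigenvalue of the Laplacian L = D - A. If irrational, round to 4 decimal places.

3.1622

Each diagonal entry of L is the vertex degree and each off-diagonal entry is -1 where an edge is present, 0 otherwise; in the order [a, b, c, d, e, f, g, h, i] the diagonal is [4, 6, 5, 7, 5, 4, 5, 5, 7]. The sorted Laplacian eigenvalues are [0, 3.1622, 4.1418, 5, 5.5618, 6, 7.4522, 8, 8.6820]; the algebraic connectivity is the second entry, 3.1622. There is one zero in the spectrum, matching the 1 component. The eigenvalues sum to 48, which equals trace(L) = 2|E|.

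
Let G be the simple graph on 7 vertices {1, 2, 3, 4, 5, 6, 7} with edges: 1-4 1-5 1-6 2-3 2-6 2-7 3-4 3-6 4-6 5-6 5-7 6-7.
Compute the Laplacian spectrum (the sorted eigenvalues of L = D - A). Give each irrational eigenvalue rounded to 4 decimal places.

[0, 2, 2, 4, 4, 5, 7]

With the vertex order [1, 2, 3, 4, 5, 6, 7], the degrees are [3, 3, 3, 3, 3, 6, 3], giving D = diag(3, 3, 3, 3, 3, 6, 3) and L = D - A. Since every row of L sums to 0, the all-ones vector is in the kernel and 0 is an eigenvalue. There is one zero in the spectrum, matching the 1 component. The eigenvalues sum to 24, which equals trace(L) = 2|E|.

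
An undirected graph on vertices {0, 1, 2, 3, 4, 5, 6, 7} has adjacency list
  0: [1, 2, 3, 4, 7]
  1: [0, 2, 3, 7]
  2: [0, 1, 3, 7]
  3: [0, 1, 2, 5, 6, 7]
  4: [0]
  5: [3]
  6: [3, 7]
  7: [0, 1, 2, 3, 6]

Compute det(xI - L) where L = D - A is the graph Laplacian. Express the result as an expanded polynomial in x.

With the vertex order [0, 1, 2, 3, 4, 5, 6, 7], the degrees are [5, 4, 4, 6, 1, 1, 2, 5], giving D = diag(5, 4, 4, 6, 1, 1, 2, 5) and L = D - A. Computing det(xI - L) by cofactor expansion (or equivalently via sum-over-permutations) gives x^8 - 28x^7 + 316x^6 - 1834x^5 + 5788x^4 - 9692x^3 + 7865x^2 - 2400x. Since p(0) = det(-L) = 0, x divides p(x). By the matrix-tree theorem the graph has (1/8) * product of the nonzero eigenvalues = 300 spanning trees.

x^8 - 28x^7 + 316x^6 - 1834x^5 + 5788x^4 - 9692x^3 + 7865x^2 - 2400x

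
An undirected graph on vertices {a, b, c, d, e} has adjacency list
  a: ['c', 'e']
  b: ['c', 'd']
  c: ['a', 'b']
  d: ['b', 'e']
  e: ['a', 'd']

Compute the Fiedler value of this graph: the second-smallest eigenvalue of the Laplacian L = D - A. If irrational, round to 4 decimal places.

Reading degrees in the order [a, b, c, d, e] gives [2, 2, 2, 2, 2]; set D = diag(2, 2, 2, 2, 2) and form L = D - A. The sorted Laplacian eigenvalues are [0, 1.3820, 1.3820, 3.6180, 3.6180]; the algebraic connectivity is the second entry, 1.3820. There is one zero in the spectrum, matching the 1 component.

1.3820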